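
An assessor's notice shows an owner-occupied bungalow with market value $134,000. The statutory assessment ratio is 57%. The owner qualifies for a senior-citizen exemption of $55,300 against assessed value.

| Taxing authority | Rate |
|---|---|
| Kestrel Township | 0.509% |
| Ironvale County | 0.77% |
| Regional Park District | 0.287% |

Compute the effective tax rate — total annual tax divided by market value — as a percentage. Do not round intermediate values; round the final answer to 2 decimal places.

0.25%

Assessed value = $134,000 × 0.57 = $76,380
Taxable value = $76,380 − $55,300 = $21,080
Kestrel Township: $21,080 × 0.00509 = $107.2972
Ironvale County: $21,080 × 0.0077 = $162.316
Regional Park District: $21,080 × 0.00287 = $60.4996
Total tax = $330.1128
Effective rate = $330.1128 ÷ $134,000 = 0.25% of market value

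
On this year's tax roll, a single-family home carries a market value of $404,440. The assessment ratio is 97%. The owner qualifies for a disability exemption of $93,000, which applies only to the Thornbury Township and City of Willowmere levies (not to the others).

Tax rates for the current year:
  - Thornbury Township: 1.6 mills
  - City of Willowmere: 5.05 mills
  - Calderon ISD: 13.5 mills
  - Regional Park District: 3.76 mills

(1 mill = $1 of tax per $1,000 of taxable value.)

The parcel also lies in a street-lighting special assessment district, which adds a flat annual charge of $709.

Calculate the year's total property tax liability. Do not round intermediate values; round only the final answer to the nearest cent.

$9,470.61

Assessed value = $404,440 × 0.97 = $392,306.8
Thornbury Township: ($392,306.8 − $93,000) × 0.0016 = $299,306.8 × 0.0016 = $478.89088
City of Willowmere: ($392,306.8 − $93,000) × 0.00505 = $299,306.8 × 0.00505 = $1,511.49934
Calderon ISD: $392,306.8 × 0.0135 = $5,296.1418
Regional Park District: $392,306.8 × 0.00376 = $1,475.073568
Levies subtotal = $8,761.605588
Total = $8,761.605588 + $709 = $9,470.605588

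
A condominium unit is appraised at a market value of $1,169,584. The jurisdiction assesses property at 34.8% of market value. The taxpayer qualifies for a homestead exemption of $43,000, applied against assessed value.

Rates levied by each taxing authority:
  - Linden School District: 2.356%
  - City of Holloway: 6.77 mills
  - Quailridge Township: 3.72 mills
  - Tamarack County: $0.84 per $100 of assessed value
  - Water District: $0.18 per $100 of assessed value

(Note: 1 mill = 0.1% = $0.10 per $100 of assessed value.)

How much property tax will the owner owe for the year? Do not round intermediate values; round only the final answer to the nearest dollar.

$16,108

Assessed value = $1,169,584 × 0.348 = $407,015.232
Taxable value = $407,015.232 − $43,000 = $364,015.232
Linden School District: $364,015.232 × 0.02356 = $8,576.19886592
City of Holloway: $364,015.232 × 0.00677 = $2,464.38312064
Quailridge Township: $364,015.232 × 0.00372 = $1,354.13666304
Tamarack County: $364,015.232 × 0.0084 = $3,057.7279488
Water District: $364,015.232 × 0.0018 = $655.2274176
Total = $16,107.674016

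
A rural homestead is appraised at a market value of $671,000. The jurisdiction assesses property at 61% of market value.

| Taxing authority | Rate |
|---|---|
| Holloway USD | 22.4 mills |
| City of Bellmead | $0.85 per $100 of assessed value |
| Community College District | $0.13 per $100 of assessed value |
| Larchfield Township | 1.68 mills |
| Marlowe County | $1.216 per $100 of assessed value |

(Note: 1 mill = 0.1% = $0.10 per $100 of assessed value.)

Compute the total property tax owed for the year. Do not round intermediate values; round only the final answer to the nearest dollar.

Assessed value = $671,000 × 0.61 = $409,310
Holloway USD: $409,310 × 0.0224 = $9,168.544
City of Bellmead: $409,310 × 0.0085 = $3,479.135
Community College District: $409,310 × 0.0013 = $532.103
Larchfield Township: $409,310 × 0.00168 = $687.6408
Marlowe County: $409,310 × 0.01216 = $4,977.2096
Total = $18,844.6324

$18,845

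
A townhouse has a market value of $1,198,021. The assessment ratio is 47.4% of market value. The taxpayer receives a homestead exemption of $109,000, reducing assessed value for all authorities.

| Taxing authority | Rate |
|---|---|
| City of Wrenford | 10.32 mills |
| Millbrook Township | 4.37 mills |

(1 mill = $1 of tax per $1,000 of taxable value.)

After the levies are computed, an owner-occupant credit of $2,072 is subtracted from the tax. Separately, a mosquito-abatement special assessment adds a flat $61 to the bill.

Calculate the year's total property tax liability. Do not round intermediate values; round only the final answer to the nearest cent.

$4,729.68

Assessed value = $1,198,021 × 0.474 = $567,861.954
Taxable value = $567,861.954 − $109,000 = $458,861.954
City of Wrenford: $458,861.954 × 0.01032 = $4,735.45536528
Millbrook Township: $458,861.954 × 0.00437 = $2,005.22673898
Levies subtotal = $6,740.68210426
After credit = $6,740.68210426 − $2,072 = $4,668.68210426
Total = $4,668.68210426 + $61 = $4,729.68210426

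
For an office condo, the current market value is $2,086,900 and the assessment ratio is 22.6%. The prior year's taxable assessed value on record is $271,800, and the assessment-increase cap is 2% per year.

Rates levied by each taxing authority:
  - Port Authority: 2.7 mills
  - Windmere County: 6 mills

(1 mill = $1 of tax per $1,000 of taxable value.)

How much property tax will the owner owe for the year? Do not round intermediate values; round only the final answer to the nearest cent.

$2,411.95

Uncapped assessed value = $2,086,900 × 0.226 = $471,639.4
Cap limit = $271,800 × 1.02 = $277,236
Taxable assessed value = min($471,639.4, $277,236) = $277,236 (cap binds)
Port Authority: $277,236 × 0.0027 = $748.5372
Windmere County: $277,236 × 0.006 = $1,663.416
Total = $2,411.9532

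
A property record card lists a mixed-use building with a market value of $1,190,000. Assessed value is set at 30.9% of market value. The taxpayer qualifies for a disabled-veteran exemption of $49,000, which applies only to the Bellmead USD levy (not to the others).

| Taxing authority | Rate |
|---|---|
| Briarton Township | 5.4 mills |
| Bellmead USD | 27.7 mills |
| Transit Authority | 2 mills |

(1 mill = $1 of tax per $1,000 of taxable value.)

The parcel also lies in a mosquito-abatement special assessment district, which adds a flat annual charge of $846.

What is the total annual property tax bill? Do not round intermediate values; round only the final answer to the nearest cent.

$12,395.32

Assessed value = $1,190,000 × 0.309 = $367,710
Briarton Township: $367,710 × 0.0054 = $1,985.634
Bellmead USD: ($367,710 − $49,000) × 0.0277 = $318,710 × 0.0277 = $8,828.267
Transit Authority: $367,710 × 0.002 = $735.42
Levies subtotal = $11,549.321
Total = $11,549.321 + $846 = $12,395.321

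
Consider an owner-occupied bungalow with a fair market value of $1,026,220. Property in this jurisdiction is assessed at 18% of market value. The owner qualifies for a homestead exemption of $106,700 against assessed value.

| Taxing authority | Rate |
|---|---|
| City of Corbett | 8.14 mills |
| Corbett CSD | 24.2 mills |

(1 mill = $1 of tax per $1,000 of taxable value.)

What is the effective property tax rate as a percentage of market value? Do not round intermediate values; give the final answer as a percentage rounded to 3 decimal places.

0.246%

Assessed value = $1,026,220 × 0.18 = $184,719.6
Taxable value = $184,719.6 − $106,700 = $78,019.6
City of Corbett: $78,019.6 × 0.00814 = $635.079544
Corbett CSD: $78,019.6 × 0.0242 = $1,888.07432
Total tax = $2,523.153864
Effective rate = $2,523.153864 ÷ $1,026,220 = 0.246% of market value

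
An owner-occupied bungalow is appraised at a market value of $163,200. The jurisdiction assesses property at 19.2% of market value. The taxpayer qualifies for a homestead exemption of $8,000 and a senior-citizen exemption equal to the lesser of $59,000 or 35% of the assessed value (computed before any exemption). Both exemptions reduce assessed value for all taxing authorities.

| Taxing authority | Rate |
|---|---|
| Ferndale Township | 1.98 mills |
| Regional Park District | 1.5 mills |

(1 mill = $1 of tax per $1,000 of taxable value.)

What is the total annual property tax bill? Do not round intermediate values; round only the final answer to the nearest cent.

Assessed value = $163,200 × 0.192 = $31,334.4
Senior-citizen exemption = min($59,000, 35% × $31,334.4) = min($59,000, $10,967.04) = $10,967.04 (percentage binds)
Taxable value = $31,334.4 − $8,000 − $10,967.04 = $12,367.36
Ferndale Township: $12,367.36 × 0.00198 = $24.4873728
Regional Park District: $12,367.36 × 0.0015 = $18.55104
Total = $43.0384128

$43.04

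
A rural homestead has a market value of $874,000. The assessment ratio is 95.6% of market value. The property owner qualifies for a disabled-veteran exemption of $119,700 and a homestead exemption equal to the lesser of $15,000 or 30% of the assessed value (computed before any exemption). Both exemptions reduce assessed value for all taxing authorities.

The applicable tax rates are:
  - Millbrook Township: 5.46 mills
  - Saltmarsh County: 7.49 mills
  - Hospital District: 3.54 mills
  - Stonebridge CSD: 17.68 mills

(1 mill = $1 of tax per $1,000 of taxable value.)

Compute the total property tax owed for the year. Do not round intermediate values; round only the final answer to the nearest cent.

Assessed value = $874,000 × 0.956 = $835,544
Homestead exemption = min($15,000, 30% × $835,544) = min($15,000, $250,663.2) = $15,000 (dollar cap binds)
Taxable value = $835,544 − $119,700 − $15,000 = $700,844
Millbrook Township: $700,844 × 0.00546 = $3,826.60824
Saltmarsh County: $700,844 × 0.00749 = $5,249.32156
Hospital District: $700,844 × 0.00354 = $2,480.98776
Stonebridge CSD: $700,844 × 0.01768 = $12,390.92192
Total = $23,947.83948

$23,947.84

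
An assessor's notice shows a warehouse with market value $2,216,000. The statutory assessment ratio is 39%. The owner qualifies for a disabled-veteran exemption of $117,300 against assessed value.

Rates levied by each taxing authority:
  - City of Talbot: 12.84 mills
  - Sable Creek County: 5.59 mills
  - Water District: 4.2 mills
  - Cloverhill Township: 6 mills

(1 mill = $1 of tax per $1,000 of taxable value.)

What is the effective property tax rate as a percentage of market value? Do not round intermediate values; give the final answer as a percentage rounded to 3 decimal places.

0.965%

Assessed value = $2,216,000 × 0.39 = $864,240
Taxable value = $864,240 − $117,300 = $746,940
City of Talbot: $746,940 × 0.01284 = $9,590.7096
Sable Creek County: $746,940 × 0.00559 = $4,175.3946
Water District: $746,940 × 0.0042 = $3,137.148
Cloverhill Township: $746,940 × 0.006 = $4,481.64
Total tax = $21,384.8922
Effective rate = $21,384.8922 ÷ $2,216,000 = 0.965% of market value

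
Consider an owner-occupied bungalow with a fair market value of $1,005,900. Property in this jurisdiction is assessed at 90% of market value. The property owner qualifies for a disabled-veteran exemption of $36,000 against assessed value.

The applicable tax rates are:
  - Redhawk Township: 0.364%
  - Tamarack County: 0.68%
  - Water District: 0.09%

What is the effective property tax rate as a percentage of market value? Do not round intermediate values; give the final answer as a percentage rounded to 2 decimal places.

0.98%

Assessed value = $1,005,900 × 0.9 = $905,310
Taxable value = $905,310 − $36,000 = $869,310
Redhawk Township: $869,310 × 0.00364 = $3,164.2884
Tamarack County: $869,310 × 0.0068 = $5,911.308
Water District: $869,310 × 0.0009 = $782.379
Total tax = $9,857.9754
Effective rate = $9,857.9754 ÷ $1,005,900 = 0.98% of market value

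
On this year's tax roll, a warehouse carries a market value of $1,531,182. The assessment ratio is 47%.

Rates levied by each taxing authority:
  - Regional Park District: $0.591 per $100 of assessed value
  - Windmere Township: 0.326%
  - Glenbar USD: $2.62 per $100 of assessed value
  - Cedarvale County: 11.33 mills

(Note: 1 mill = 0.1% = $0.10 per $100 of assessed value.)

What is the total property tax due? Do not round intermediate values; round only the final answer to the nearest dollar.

Assessed value = $1,531,182 × 0.47 = $719,655.54
Regional Park District: $719,655.54 × 0.00591 = $4,253.1642414
Windmere Township: $719,655.54 × 0.00326 = $2,346.0770604
Glenbar USD: $719,655.54 × 0.0262 = $18,854.975148
Cedarvale County: $719,655.54 × 0.01133 = $8,153.6972682
Total = $33,607.913718

$33,608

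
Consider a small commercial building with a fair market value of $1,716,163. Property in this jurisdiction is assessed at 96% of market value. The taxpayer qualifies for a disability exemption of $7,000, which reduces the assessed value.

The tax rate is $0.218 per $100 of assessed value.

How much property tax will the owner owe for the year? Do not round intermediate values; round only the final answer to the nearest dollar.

$3,576

Assessed value = $1,716,163 × 0.96 = $1,647,516.48
Taxable value = $1,647,516.48 − $7,000 = $1,640,516.48
Tax = $1,640,516.48 × 0.00218 = $3,576.3259264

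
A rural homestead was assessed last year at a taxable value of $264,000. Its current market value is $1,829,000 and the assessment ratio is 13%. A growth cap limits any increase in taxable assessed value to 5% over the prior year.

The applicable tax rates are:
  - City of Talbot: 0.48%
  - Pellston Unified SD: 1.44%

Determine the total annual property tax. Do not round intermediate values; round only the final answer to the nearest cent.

Uncapped assessed value = $1,829,000 × 0.13 = $237,770
Cap limit = $264,000 × 1.05 = $277,200
Taxable assessed value = min($237,770, $277,200) = $237,770 (cap does not bind)
City of Talbot: $237,770 × 0.0048 = $1,141.296
Pellston Unified SD: $237,770 × 0.0144 = $3,423.888
Total = $4,565.184

$4,565.18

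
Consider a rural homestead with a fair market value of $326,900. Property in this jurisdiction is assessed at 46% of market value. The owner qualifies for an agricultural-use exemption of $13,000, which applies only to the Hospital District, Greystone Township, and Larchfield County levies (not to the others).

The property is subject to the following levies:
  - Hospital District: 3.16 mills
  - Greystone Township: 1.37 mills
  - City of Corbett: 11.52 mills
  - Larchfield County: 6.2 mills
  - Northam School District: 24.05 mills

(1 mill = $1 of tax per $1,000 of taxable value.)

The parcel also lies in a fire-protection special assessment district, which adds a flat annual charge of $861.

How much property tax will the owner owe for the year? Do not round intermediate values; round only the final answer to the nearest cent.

$7,683.83

Assessed value = $326,900 × 0.46 = $150,374
Hospital District: ($150,374 − $13,000) × 0.00316 = $137,374 × 0.00316 = $434.10184
Greystone Township: ($150,374 − $13,000) × 0.00137 = $137,374 × 0.00137 = $188.20238
City of Corbett: $150,374 × 0.01152 = $1,732.30848
Larchfield County: ($150,374 − $13,000) × 0.0062 = $137,374 × 0.0062 = $851.7188
Northam School District: $150,374 × 0.02405 = $3,616.4947
Levies subtotal = $6,822.8262
Total = $6,822.8262 + $861 = $7,683.8262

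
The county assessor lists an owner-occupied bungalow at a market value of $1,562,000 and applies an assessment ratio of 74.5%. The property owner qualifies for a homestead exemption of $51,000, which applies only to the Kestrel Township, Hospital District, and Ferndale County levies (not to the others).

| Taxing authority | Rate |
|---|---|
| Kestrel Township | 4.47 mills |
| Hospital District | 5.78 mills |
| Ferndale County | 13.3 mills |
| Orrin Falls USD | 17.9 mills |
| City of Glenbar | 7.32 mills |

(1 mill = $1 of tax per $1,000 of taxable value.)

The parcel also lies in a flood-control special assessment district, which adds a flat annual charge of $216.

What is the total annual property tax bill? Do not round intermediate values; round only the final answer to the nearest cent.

Assessed value = $1,562,000 × 0.745 = $1,163,690
Kestrel Township: ($1,163,690 − $51,000) × 0.00447 = $1,112,690 × 0.00447 = $4,973.7243
Hospital District: ($1,163,690 − $51,000) × 0.00578 = $1,112,690 × 0.00578 = $6,431.3482
Ferndale County: ($1,163,690 − $51,000) × 0.0133 = $1,112,690 × 0.0133 = $14,798.777
Orrin Falls USD: $1,163,690 × 0.0179 = $20,830.051
City of Glenbar: $1,163,690 × 0.00732 = $8,518.2108
Levies subtotal = $55,552.1113
Total = $55,552.1113 + $216 = $55,768.1113

$55,768.11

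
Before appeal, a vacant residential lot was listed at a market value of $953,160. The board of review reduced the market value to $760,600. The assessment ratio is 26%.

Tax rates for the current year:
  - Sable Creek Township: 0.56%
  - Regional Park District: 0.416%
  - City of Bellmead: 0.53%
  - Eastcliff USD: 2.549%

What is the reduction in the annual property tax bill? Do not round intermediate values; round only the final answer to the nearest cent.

Old assessed value = $953,160 × 0.26 = $247,821.6
New assessed value = $760,600 × 0.26 = $197,756
Combined rate = 0.0056 + 0.00416 + 0.0053 + 0.02549 = 0.04055
Old tax = $247,821.6 × 0.04055 = $10,049.16588
New tax = $197,756 × 0.04055 = $8,019.0058
Reduction = $10,049.16588 − $8,019.0058 = $2,030.16008

$2,030.16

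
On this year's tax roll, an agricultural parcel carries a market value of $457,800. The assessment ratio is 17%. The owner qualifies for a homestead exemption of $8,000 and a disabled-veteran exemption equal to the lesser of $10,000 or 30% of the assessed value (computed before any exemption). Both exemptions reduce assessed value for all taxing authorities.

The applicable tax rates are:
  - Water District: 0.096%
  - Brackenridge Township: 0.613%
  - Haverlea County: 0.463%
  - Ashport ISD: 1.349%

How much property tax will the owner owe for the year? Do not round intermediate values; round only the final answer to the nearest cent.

$1,508.21

Assessed value = $457,800 × 0.17 = $77,826
Disabled-veteran exemption = min($10,000, 30% × $77,826) = min($10,000, $23,347.8) = $10,000 (dollar cap binds)
Taxable value = $77,826 − $8,000 − $10,000 = $59,826
Water District: $59,826 × 0.00096 = $57.43296
Brackenridge Township: $59,826 × 0.00613 = $366.73338
Haverlea County: $59,826 × 0.00463 = $276.99438
Ashport ISD: $59,826 × 0.01349 = $807.05274
Total = $1,508.21346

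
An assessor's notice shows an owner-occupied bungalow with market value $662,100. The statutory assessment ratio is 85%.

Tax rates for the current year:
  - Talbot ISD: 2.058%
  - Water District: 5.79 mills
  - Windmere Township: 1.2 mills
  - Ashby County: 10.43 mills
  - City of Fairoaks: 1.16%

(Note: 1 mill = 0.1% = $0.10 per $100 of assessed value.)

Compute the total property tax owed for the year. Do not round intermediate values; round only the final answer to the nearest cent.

Assessed value = $662,100 × 0.85 = $562,785
Talbot ISD: $562,785 × 0.02058 = $11,582.1153
Water District: $562,785 × 0.00579 = $3,258.52515
Windmere Township: $562,785 × 0.0012 = $675.342
Ashby County: $562,785 × 0.01043 = $5,869.84755
City of Fairoaks: $562,785 × 0.0116 = $6,528.306
Total = $27,914.136

$27,914.14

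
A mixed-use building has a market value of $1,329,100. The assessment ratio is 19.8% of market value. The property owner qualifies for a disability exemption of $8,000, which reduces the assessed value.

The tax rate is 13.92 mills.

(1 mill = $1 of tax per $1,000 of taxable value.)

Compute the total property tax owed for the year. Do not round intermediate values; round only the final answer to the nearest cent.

Assessed value = $1,329,100 × 0.198 = $263,161.8
Taxable value = $263,161.8 − $8,000 = $255,161.8
Tax = $255,161.8 × 0.01392 = $3,551.852256

$3,551.85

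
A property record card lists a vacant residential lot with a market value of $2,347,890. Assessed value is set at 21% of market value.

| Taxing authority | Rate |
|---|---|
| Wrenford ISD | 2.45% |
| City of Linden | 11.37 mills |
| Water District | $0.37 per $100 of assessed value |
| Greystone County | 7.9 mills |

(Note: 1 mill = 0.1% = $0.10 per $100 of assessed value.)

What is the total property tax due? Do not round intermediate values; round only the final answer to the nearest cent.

$23,405.41

Assessed value = $2,347,890 × 0.21 = $493,056.9
Wrenford ISD: $493,056.9 × 0.0245 = $12,079.89405
City of Linden: $493,056.9 × 0.01137 = $5,606.056953
Water District: $493,056.9 × 0.0037 = $1,824.31053
Greystone County: $493,056.9 × 0.0079 = $3,895.14951
Total = $23,405.411043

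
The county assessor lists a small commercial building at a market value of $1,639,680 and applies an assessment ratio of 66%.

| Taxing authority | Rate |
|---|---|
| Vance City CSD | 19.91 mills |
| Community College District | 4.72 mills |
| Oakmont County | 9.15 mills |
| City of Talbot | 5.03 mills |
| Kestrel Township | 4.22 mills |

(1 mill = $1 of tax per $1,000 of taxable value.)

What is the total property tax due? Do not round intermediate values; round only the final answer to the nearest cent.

$46,566.58

Assessed value = $1,639,680 × 0.66 = $1,082,188.8
Vance City CSD: $1,082,188.8 × 0.01991 = $21,546.379008
Community College District: $1,082,188.8 × 0.00472 = $5,107.931136
Oakmont County: $1,082,188.8 × 0.00915 = $9,902.02752
City of Talbot: $1,082,188.8 × 0.00503 = $5,443.409664
Kestrel Township: $1,082,188.8 × 0.00422 = $4,566.836736
Total = $21,546.379008 + $5,107.931136 + $9,902.02752 + $5,443.409664 + $4,566.836736 = $46,566.584064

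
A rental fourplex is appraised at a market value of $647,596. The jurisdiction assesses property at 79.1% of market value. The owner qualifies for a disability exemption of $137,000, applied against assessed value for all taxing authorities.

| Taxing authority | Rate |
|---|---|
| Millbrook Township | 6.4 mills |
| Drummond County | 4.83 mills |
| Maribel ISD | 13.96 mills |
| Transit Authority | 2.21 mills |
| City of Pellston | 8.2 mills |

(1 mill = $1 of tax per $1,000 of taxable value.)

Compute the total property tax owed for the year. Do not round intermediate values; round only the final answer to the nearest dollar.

$13,359

Assessed value = $647,596 × 0.791 = $512,248.436
Taxable value = $512,248.436 − $137,000 = $375,248.436
Millbrook Township: $375,248.436 × 0.0064 = $2,401.5899904
Drummond County: $375,248.436 × 0.00483 = $1,812.44994588
Maribel ISD: $375,248.436 × 0.01396 = $5,238.46816656
Transit Authority: $375,248.436 × 0.00221 = $829.29904356
City of Pellston: $375,248.436 × 0.0082 = $3,077.0371752
Total = $2,401.5899904 + $1,812.44994588 + $5,238.46816656 + $829.29904356 + $3,077.0371752 = $13,358.8443216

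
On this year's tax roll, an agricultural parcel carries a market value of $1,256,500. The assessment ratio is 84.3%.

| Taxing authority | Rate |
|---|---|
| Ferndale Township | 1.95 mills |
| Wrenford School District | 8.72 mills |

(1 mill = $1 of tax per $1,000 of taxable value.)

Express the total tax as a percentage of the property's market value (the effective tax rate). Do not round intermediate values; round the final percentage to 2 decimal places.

Assessed value = $1,256,500 × 0.843 = $1,059,229.5
Ferndale Township: $1,059,229.5 × 0.00195 = $2,065.497525
Wrenford School District: $1,059,229.5 × 0.00872 = $9,236.48124
Total tax = $11,301.978765
Effective rate = $11,301.978765 ÷ $1,256,500 = 0.90% of market value

0.90%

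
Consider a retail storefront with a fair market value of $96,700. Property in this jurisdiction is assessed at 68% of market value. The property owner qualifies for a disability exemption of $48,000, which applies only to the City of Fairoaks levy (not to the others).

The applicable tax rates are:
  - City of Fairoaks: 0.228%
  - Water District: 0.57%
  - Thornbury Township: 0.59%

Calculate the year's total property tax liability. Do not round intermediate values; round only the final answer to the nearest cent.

$803.25

Assessed value = $96,700 × 0.68 = $65,756
City of Fairoaks: ($65,756 − $48,000) × 0.00228 = $17,756 × 0.00228 = $40.48368
Water District: $65,756 × 0.0057 = $374.8092
Thornbury Township: $65,756 × 0.0059 = $387.9604
Total = $803.25328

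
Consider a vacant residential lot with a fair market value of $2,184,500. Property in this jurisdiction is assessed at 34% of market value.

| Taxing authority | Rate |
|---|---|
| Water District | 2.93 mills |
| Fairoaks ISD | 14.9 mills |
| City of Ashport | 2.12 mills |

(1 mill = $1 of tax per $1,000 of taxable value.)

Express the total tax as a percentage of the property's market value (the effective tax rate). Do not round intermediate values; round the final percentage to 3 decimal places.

0.678%

Assessed value = $2,184,500 × 0.34 = $742,730
Water District: $742,730 × 0.00293 = $2,176.1989
Fairoaks ISD: $742,730 × 0.0149 = $11,066.677
City of Ashport: $742,730 × 0.00212 = $1,574.5876
Total tax = $14,817.4635
Effective rate = $14,817.4635 ÷ $2,184,500 = 0.678% of market value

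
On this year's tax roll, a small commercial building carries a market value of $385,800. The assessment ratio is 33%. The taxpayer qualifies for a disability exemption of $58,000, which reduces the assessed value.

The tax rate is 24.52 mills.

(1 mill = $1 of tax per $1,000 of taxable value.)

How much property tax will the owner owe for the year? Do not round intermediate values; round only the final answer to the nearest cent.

Assessed value = $385,800 × 0.33 = $127,314
Taxable value = $127,314 − $58,000 = $69,314
Tax = $69,314 × 0.02452 = $1,699.57928

$1,699.58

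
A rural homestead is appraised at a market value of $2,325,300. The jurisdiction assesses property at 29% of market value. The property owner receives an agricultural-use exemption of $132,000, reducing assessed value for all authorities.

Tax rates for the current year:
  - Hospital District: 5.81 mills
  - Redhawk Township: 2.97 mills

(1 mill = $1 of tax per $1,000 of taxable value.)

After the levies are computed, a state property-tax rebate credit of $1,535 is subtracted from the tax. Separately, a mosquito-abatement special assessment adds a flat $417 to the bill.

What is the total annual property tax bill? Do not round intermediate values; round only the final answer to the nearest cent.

$3,643.72

Assessed value = $2,325,300 × 0.29 = $674,337
Taxable value = $674,337 − $132,000 = $542,337
Hospital District: $542,337 × 0.00581 = $3,150.97797
Redhawk Township: $542,337 × 0.00297 = $1,610.74089
Levies subtotal = $4,761.71886
After credit = $4,761.71886 − $1,535 = $3,226.71886
Total = $3,226.71886 + $417 = $3,643.71886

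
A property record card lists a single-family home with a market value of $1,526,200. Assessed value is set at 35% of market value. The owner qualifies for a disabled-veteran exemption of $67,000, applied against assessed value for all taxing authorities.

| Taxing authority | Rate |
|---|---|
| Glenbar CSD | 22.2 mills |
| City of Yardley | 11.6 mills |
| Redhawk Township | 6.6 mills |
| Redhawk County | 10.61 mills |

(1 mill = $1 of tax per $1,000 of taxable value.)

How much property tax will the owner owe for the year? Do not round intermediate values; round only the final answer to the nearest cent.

Assessed value = $1,526,200 × 0.35 = $534,170
Taxable value = $534,170 − $67,000 = $467,170
Glenbar CSD: $467,170 × 0.0222 = $10,371.174
City of Yardley: $467,170 × 0.0116 = $5,419.172
Redhawk Township: $467,170 × 0.0066 = $3,083.322
Redhawk County: $467,170 × 0.01061 = $4,956.6737
Total = $10,371.174 + $5,419.172 + $3,083.322 + $4,956.6737 = $23,830.3417

$23,830.34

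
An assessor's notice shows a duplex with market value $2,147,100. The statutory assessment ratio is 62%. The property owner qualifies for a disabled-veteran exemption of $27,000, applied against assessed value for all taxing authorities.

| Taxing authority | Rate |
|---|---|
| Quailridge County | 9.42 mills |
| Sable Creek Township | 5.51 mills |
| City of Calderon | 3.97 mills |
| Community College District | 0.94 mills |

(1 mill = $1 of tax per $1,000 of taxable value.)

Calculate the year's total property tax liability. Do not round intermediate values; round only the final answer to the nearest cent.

Assessed value = $2,147,100 × 0.62 = $1,331,202
Taxable value = $1,331,202 − $27,000 = $1,304,202
Quailridge County: $1,304,202 × 0.00942 = $12,285.58284
Sable Creek Township: $1,304,202 × 0.00551 = $7,186.15302
City of Calderon: $1,304,202 × 0.00397 = $5,177.68194
Community College District: $1,304,202 × 0.00094 = $1,225.94988
Total = $12,285.58284 + $7,186.15302 + $5,177.68194 + $1,225.94988 = $25,875.36768

$25,875.37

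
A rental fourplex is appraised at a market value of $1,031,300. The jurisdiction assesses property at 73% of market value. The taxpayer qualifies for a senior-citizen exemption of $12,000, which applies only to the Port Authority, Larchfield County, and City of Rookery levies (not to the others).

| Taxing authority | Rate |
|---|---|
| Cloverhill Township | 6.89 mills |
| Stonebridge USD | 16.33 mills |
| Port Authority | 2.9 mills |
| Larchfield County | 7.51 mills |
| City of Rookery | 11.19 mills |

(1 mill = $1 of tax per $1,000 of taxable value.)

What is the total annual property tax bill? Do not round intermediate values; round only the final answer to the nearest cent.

Assessed value = $1,031,300 × 0.73 = $752,849
Cloverhill Township: $752,849 × 0.00689 = $5,187.12961
Stonebridge USD: $752,849 × 0.01633 = $12,294.02417
Port Authority: ($752,849 − $12,000) × 0.0029 = $740,849 × 0.0029 = $2,148.4621
Larchfield County: ($752,849 − $12,000) × 0.00751 = $740,849 × 0.00751 = $5,563.77599
City of Rookery: ($752,849 − $12,000) × 0.01119 = $740,849 × 0.01119 = $8,290.10031
Total = $33,483.49218

$33,483.49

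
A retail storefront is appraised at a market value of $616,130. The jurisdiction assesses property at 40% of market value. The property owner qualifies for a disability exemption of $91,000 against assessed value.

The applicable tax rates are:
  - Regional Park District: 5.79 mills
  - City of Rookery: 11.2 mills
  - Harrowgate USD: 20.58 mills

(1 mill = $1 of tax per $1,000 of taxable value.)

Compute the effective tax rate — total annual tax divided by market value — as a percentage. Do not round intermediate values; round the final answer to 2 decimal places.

0.95%

Assessed value = $616,130 × 0.4 = $246,452
Taxable value = $246,452 − $91,000 = $155,452
Regional Park District: $155,452 × 0.00579 = $900.06708
City of Rookery: $155,452 × 0.0112 = $1,741.0624
Harrowgate USD: $155,452 × 0.02058 = $3,199.20216
Total tax = $5,840.33164
Effective rate = $5,840.33164 ÷ $616,130 = 0.95% of market value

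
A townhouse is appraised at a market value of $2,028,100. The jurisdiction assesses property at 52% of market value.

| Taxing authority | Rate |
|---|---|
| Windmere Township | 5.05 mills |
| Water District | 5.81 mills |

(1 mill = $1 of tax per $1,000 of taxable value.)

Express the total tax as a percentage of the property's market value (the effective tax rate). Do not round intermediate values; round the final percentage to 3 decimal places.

0.565%

Assessed value = $2,028,100 × 0.52 = $1,054,612
Windmere Township: $1,054,612 × 0.00505 = $5,325.7906
Water District: $1,054,612 × 0.00581 = $6,127.29572
Total tax = $11,453.08632
Effective rate = $11,453.08632 ÷ $2,028,100 = 0.565% of market value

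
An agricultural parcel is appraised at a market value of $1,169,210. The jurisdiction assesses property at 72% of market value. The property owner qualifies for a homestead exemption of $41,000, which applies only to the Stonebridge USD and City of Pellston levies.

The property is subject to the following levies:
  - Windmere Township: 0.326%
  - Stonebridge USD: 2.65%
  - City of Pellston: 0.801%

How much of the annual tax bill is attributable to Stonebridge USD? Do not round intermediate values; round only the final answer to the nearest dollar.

Assessed value = $1,169,210 × 0.72 = $841,831.2
Stonebridge USD taxable value = $841,831.2 − $41,000 = $800,831.2
Stonebridge USD levy = $800,831.2 × 0.0265 = $21,222.0268

$21,222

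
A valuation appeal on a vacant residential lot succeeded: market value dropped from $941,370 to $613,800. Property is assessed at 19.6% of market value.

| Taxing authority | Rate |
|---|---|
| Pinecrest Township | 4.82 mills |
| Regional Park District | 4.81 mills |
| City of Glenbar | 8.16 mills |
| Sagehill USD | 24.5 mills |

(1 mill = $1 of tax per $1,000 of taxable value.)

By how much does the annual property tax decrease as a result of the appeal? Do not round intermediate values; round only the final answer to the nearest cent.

Old assessed value = $941,370 × 0.196 = $184,508.52
New assessed value = $613,800 × 0.196 = $120,304.8
Combined rate = 0.00482 + 0.00481 + 0.00816 + 0.0245 = 0.04229
Old tax = $184,508.52 × 0.04229 = $7,802.8653108
New tax = $120,304.8 × 0.04229 = $5,087.689992
Reduction = $7,802.8653108 − $5,087.689992 = $2,715.1753188

$2,715.18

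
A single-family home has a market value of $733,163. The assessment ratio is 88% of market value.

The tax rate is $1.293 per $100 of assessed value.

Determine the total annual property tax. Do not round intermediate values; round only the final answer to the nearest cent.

$8,342.22

Assessed value = $733,163 × 0.88 = $645,183.44
Tax = $645,183.44 × 0.01293 = $8,342.2218792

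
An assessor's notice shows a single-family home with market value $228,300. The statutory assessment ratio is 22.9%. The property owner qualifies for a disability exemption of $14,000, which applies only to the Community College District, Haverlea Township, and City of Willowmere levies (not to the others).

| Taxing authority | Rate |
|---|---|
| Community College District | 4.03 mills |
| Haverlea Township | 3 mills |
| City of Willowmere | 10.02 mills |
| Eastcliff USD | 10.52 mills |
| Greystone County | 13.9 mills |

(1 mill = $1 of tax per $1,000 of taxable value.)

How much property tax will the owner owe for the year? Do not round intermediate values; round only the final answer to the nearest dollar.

Assessed value = $228,300 × 0.229 = $52,280.7
Community College District: ($52,280.7 − $14,000) × 0.00403 = $38,280.7 × 0.00403 = $154.271221
Haverlea Township: ($52,280.7 − $14,000) × 0.003 = $38,280.7 × 0.003 = $114.8421
City of Willowmere: ($52,280.7 − $14,000) × 0.01002 = $38,280.7 × 0.01002 = $383.572614
Eastcliff USD: $52,280.7 × 0.01052 = $549.992964
Greystone County: $52,280.7 × 0.0139 = $726.70173
Total = $1,929.380629

$1,929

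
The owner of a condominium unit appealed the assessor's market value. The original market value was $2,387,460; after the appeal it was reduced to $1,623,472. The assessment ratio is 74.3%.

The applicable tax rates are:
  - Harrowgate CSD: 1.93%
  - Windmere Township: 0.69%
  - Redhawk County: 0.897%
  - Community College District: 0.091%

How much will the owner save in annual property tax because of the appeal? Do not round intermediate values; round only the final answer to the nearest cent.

Old assessed value = $2,387,460 × 0.743 = $1,773,882.78
New assessed value = $1,623,472 × 0.743 = $1,206,239.696
Combined rate = 0.0193 + 0.0069 + 0.00897 + 0.00091 = 0.03608
Old tax = $1,773,882.78 × 0.03608 = $64,001.6907024
New tax = $1,206,239.696 × 0.03608 = $43,521.12823168
Reduction = $64,001.6907024 − $43,521.12823168 = $20,480.56247072

$20,480.56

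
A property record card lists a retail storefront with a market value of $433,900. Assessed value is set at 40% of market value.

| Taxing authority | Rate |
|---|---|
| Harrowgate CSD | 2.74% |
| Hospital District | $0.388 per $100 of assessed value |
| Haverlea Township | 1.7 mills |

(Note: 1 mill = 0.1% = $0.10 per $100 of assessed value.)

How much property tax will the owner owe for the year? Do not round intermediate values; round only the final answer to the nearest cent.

$5,724.01

Assessed value = $433,900 × 0.4 = $173,560
Harrowgate CSD: $173,560 × 0.0274 = $4,755.544
Hospital District: $173,560 × 0.00388 = $673.4128
Haverlea Township: $173,560 × 0.0017 = $295.052
Total = $5,724.0088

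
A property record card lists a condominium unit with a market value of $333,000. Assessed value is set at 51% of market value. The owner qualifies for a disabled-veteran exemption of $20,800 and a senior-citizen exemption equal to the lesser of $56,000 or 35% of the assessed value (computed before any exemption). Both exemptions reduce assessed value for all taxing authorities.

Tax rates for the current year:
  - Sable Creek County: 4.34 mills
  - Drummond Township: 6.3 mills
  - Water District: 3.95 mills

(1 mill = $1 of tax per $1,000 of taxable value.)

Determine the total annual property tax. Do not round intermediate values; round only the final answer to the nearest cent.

$1,357.31

Assessed value = $333,000 × 0.51 = $169,830
Senior-citizen exemption = min($56,000, 35% × $169,830) = min($56,000, $59,440.5) = $56,000 (dollar cap binds)
Taxable value = $169,830 − $20,800 − $56,000 = $93,030
Sable Creek County: $93,030 × 0.00434 = $403.7502
Drummond Township: $93,030 × 0.0063 = $586.089
Water District: $93,030 × 0.00395 = $367.4685
Total = $1,357.3077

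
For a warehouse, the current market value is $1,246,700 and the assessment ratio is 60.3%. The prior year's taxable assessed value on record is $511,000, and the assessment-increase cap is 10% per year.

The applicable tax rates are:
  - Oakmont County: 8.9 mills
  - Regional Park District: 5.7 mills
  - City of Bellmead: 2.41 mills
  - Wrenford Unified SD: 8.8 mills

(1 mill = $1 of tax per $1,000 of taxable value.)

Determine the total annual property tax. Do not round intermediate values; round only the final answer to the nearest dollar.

Uncapped assessed value = $1,246,700 × 0.603 = $751,760.1
Cap limit = $511,000 × 1.1 = $562,100
Taxable assessed value = min($751,760.1, $562,100) = $562,100 (cap binds)
Oakmont County: $562,100 × 0.0089 = $5,002.69
Regional Park District: $562,100 × 0.0057 = $3,203.97
City of Bellmead: $562,100 × 0.00241 = $1,354.661
Wrenford Unified SD: $562,100 × 0.0088 = $4,946.48
Total = $14,507.801

$14,508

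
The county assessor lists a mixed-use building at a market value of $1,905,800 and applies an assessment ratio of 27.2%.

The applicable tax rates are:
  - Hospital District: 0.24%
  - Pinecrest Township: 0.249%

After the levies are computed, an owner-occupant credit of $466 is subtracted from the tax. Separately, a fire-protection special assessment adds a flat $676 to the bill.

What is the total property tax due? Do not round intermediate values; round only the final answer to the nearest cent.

Assessed value = $1,905,800 × 0.272 = $518,377.6
Hospital District: $518,377.6 × 0.0024 = $1,244.10624
Pinecrest Township: $518,377.6 × 0.00249 = $1,290.760224
Levies subtotal = $2,534.866464
After credit = $2,534.866464 − $466 = $2,068.866464
Total = $2,068.866464 + $676 = $2,744.866464

$2,744.87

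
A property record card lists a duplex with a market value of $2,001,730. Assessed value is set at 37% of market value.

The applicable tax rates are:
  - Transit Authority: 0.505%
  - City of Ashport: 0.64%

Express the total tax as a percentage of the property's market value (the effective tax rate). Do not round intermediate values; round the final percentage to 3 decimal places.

Assessed value = $2,001,730 × 0.37 = $740,640.1
Transit Authority: $740,640.1 × 0.00505 = $3,740.232505
City of Ashport: $740,640.1 × 0.0064 = $4,740.09664
Total tax = $8,480.329145
Effective rate = $8,480.329145 ÷ $2,001,730 = 0.424% of market value

0.424%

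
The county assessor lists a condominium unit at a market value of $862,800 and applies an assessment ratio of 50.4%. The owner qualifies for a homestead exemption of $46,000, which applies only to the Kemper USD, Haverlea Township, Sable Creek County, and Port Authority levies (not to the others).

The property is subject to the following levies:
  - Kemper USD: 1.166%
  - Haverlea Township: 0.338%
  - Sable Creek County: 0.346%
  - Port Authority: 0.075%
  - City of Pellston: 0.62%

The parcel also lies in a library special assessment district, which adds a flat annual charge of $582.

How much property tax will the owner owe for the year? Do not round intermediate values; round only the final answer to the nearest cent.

Assessed value = $862,800 × 0.504 = $434,851.2
Kemper USD: ($434,851.2 − $46,000) × 0.01166 = $388,851.2 × 0.01166 = $4,534.004992
Haverlea Township: ($434,851.2 − $46,000) × 0.00338 = $388,851.2 × 0.00338 = $1,314.317056
Sable Creek County: ($434,851.2 − $46,000) × 0.00346 = $388,851.2 × 0.00346 = $1,345.425152
Port Authority: ($434,851.2 − $46,000) × 0.00075 = $388,851.2 × 0.00075 = $291.6384
City of Pellston: $434,851.2 × 0.0062 = $2,696.07744
Levies subtotal = $10,181.46304
Total = $10,181.46304 + $582 = $10,763.46304

$10,763.46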